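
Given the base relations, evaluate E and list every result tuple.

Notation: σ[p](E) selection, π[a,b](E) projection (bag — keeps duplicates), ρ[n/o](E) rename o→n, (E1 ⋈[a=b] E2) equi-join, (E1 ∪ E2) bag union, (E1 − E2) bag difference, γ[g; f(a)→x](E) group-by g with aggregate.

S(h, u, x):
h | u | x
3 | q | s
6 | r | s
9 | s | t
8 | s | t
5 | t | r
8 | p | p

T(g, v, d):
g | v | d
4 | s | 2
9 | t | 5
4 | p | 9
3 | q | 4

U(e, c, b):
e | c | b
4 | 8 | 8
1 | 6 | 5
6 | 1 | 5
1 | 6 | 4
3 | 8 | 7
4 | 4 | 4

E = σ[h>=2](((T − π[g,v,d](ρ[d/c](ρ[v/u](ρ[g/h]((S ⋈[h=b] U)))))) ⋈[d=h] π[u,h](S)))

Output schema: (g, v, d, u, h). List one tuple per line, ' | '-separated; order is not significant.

Stepwise |·|:
  T → 4
  S → 6
  U → 6
  (S ⋈[h=b] U) → 4
  ρ[g/h]((S ⋈[h=b] U)) → 4
  ρ[v/u](ρ[g/h]((S ⋈[h=b] U))) → 4
  ρ[d/c](ρ[v/u](ρ[g/h]((S ⋈[h=b] U)))) → 4
  π[g,v,d](ρ[d/c](ρ[v/u](ρ[g/h]((S ⋈[h=b] U))))) → 4
  (T − π[g,v,d](ρ[d/c](ρ[v/u](ρ[g/h]((S ⋈[h=b] U)))))) → 4
  S → 6
  π[u,h](S) → 6
  ((T − π[g,v,d](ρ[d/c](ρ[v/u](ρ[g/h]((S ⋈[h=b] U)))))) ⋈[d=h] π[u,h](S)) → 2
  σ[h>=2](((T − π[g,v,d](ρ[d/c](ρ[v/u](ρ[g/h]((S ⋈[h=b] U)))))) ⋈[d=h] π[u,h](S))) → 2

== RESULT ==
g | v | d | u | h
4 | p | 9 | s | 9
9 | t | 5 | t | 5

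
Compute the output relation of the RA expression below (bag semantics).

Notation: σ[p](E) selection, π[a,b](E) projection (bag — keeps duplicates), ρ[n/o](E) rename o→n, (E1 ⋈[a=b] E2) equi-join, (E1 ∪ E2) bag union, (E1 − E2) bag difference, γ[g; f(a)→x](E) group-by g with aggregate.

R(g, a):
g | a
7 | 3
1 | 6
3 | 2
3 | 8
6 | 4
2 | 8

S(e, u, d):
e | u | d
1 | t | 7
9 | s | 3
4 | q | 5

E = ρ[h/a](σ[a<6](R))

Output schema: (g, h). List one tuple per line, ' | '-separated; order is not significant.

Stepwise |·|:
  R → 6
  σ[a<6](R) → 3
  ρ[h/a](σ[a<6](R)) → 3

== RESULT ==
g | h
3 | 2
6 | 4
7 | 3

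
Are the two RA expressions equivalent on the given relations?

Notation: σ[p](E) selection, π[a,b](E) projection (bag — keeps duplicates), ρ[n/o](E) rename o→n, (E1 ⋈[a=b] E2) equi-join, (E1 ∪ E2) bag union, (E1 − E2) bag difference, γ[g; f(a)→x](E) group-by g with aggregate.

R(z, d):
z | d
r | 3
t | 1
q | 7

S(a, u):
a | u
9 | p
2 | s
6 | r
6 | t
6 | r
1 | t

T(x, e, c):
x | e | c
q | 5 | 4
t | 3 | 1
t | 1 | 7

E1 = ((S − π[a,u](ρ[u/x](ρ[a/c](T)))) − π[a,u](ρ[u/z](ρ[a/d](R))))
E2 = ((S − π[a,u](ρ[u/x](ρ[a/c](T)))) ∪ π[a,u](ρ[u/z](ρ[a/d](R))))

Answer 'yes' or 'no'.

E1 row counts bottom-up:
  S → 6
  T → 3
  ρ[a/c](T) → 3
  ρ[u/x](ρ[a/c](T)) → 3
  π[a,u](ρ[u/x](ρ[a/c](T))) → 3
  (S − π[a,u](ρ[u/x](ρ[a/c](T)))) → 5
  R → 3
  ρ[a/d](R) → 3
  ρ[u/z](ρ[a/d](R)) → 3
  π[a,u](ρ[u/z](ρ[a/d](R))) → 3
  ((S − π[a,u](ρ[u/x](ρ[a/c](T)))) − π[a,u](ρ[u/z](ρ[a/d](R)))) → 5
E2 row counts bottom-up:
  S → 6
  T → 3
  ρ[a/c](T) → 3
  ρ[u/x](ρ[a/c](T)) → 3
  π[a,u](ρ[u/x](ρ[a/c](T))) → 3
  (S − π[a,u](ρ[u/x](ρ[a/c](T)))) → 5
  R → 3
  ρ[a/d](R) → 3
  ρ[u/z](ρ[a/d](R)) → 3
  π[a,u](ρ[u/z](ρ[a/d](R))) → 3
  ((S − π[a,u](ρ[u/x](ρ[a/c](T)))) ∪ π[a,u](ρ[u/z](ρ[a/d](R)))) → 8

E1 result:
a | u
2 | s
6 | r
6 | r
6 | t
9 | p
E2 result:
a | u
1 | t
2 | s
3 | r
6 | r
6 | r
6 | t
7 | q
9 | p
Witness: (1, 't') appears 0× in E1 but 1× in E2.

no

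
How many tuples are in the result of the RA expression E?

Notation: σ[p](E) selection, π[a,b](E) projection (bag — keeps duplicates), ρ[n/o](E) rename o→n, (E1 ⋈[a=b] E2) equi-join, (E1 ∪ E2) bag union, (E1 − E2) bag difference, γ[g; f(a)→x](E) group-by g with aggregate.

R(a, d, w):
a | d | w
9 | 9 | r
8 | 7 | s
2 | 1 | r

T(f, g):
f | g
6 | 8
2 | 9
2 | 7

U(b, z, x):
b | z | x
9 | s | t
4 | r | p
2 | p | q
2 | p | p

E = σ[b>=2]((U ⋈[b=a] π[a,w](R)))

Row counts bottom-up:
  U → 4
  R → 3
  π[a,w](R) → 3
  (U ⋈[b=a] π[a,w](R)) → 3
  σ[b>=2]((U ⋈[b=a] π[a,w](R))) → 3

|E| = 3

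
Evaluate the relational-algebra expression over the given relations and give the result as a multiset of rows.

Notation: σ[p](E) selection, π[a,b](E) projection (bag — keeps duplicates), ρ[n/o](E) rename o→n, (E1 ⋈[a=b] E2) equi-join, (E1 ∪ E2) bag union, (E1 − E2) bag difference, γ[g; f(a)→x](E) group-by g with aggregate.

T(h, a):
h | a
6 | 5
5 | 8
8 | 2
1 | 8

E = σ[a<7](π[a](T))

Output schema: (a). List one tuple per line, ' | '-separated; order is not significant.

Subexpression sizes:
  T → 4
  π[a](T) → 4
  σ[a<7](π[a](T)) → 2

== RESULT ==
a
2
5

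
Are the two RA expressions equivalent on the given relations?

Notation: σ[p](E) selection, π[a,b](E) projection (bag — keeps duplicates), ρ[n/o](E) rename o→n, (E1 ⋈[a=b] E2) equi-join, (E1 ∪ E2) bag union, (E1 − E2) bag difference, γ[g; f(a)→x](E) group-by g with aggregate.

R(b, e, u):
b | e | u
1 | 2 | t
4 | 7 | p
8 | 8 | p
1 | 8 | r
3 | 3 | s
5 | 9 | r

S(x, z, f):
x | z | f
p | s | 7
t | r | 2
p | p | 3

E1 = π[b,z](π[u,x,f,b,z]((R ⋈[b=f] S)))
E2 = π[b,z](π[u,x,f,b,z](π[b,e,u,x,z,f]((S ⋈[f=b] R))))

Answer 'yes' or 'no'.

E1 row counts bottom-up:
  R → 6
  S → 3
  (R ⋈[b=f] S) → 1
  π[u,x,f,b,z]((R ⋈[b=f] S)) → 1
  π[b,z](π[u,x,f,b,z]((R ⋈[b=f] S))) → 1
E2 row counts bottom-up:
  S → 3
  R → 6
  (S ⋈[f=b] R) → 1
  π[b,e,u,x,z,f]((S ⋈[f=b] R)) → 1
  π[u,x,f,b,z](π[b,e,u,x,z,f]((S ⋈[f=b] R))) → 1
  π[b,z](π[u,x,f,b,z](π[b,e,u,x,z,f]((S ⋈[f=b] R)))) → 1

E1 and E2 produce the same multiset:
b | z
3 | p

yes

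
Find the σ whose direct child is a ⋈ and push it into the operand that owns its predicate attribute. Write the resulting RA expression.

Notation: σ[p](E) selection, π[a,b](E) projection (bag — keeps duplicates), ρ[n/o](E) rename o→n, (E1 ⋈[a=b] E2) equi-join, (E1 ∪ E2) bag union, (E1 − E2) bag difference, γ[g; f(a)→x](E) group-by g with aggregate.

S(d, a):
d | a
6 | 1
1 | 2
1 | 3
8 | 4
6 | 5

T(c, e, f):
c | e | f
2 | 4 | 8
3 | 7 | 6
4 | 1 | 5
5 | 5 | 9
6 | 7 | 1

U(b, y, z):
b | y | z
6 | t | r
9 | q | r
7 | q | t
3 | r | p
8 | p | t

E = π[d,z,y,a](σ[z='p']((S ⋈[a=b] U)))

σ filters on z, owned by the right side.
E' = π[d,z,y,a]((S ⋈[a=b] σ[z='p'](U)))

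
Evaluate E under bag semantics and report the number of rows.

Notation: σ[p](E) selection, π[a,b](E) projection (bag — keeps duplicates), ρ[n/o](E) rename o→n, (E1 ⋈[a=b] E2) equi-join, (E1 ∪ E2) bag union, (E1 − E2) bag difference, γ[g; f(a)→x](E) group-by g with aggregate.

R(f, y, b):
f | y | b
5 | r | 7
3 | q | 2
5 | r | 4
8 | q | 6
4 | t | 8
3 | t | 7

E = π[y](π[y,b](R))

Subexpression sizes:
  R → 6
  π[y,b](R) → 6
  π[y](π[y,b](R)) → 6

|E| = 6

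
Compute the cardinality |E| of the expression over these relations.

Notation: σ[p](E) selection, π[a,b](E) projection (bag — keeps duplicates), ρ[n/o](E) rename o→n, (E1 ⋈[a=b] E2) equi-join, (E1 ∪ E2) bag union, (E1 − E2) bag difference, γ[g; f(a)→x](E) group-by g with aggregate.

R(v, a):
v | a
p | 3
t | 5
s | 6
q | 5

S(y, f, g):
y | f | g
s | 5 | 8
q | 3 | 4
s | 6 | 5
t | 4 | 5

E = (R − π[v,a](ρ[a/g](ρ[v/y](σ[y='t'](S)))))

Row counts bottom-up:
  R → 4
  S → 4
  σ[y='t'](S) → 1
  ρ[v/y](σ[y='t'](S)) → 1
  ρ[a/g](ρ[v/y](σ[y='t'](S))) → 1
  π[v,a](ρ[a/g](ρ[v/y](σ[y='t'](S)))) → 1
  (R − π[v,a](ρ[a/g](ρ[v/y](σ[y='t'](S))))) → 3

|E| = 3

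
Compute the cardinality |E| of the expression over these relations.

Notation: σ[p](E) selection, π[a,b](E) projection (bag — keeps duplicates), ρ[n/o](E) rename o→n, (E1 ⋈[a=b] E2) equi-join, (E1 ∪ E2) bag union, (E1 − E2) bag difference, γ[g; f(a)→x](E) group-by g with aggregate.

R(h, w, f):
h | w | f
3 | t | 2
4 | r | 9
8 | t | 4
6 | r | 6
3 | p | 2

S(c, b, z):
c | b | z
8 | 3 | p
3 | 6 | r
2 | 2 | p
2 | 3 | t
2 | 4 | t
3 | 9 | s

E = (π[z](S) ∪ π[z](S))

Per-node cardinality:
  S → 6
  π[z](S) → 6
  S → 6
  π[z](S) → 6
  (π[z](S) ∪ π[z](S)) → 12

|E| = 12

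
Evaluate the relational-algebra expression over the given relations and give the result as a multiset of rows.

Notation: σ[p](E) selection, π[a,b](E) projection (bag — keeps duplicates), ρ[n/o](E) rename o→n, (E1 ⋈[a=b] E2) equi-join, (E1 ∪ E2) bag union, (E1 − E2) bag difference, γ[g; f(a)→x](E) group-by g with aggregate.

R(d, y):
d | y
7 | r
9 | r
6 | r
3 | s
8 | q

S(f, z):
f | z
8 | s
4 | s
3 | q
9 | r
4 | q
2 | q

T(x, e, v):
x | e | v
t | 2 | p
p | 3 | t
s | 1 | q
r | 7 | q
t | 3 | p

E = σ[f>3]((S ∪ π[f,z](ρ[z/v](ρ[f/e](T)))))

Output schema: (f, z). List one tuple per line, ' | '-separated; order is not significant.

Row counts bottom-up:
  S → 6
  T → 5
  ρ[f/e](T) → 5
  ρ[z/v](ρ[f/e](T)) → 5
  π[f,z](ρ[z/v](ρ[f/e](T))) → 5
  (S ∪ π[f,z](ρ[z/v](ρ[f/e](T)))) → 11
  σ[f>3]((S ∪ π[f,z](ρ[z/v](ρ[f/e](T))))) → 5

== RESULT ==
f | z
4 | q
4 | s
7 | q
8 | s
9 | r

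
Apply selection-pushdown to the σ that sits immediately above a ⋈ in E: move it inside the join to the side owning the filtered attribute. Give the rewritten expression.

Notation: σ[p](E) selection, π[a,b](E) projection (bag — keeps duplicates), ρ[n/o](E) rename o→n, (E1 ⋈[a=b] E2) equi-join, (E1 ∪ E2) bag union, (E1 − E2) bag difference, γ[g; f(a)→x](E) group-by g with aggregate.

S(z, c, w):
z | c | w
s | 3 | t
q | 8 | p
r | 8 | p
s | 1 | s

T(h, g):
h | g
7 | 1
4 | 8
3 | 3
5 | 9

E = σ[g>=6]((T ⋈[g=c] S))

σ filters on g, owned by the left side.
E' = (σ[g>=6](T) ⋈[g=c] S)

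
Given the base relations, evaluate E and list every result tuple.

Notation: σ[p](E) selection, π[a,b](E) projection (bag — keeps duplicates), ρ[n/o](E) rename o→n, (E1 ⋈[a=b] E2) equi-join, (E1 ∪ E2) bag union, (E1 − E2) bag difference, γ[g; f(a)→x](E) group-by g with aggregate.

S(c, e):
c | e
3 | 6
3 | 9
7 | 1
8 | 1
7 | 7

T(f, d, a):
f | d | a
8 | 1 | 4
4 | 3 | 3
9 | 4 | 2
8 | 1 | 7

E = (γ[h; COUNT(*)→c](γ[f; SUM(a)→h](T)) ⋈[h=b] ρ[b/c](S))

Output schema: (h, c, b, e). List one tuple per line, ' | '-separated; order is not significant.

Stepwise |·|:
  T → 4
  γ[f; SUM(a)→h](T) → 3
  γ[h; COUNT(*)→c](γ[f; SUM(a)→h](T)) → 3
  S → 5
  ρ[b/c](S) → 5
  (γ[h; COUNT(*)→c](γ[f; SUM(a)→h](T)) ⋈[h=b] ρ[b/c](S)) → 2

== RESULT ==
h | c | b | e
3 | 1 | 3 | 6
3 | 1 | 3 | 9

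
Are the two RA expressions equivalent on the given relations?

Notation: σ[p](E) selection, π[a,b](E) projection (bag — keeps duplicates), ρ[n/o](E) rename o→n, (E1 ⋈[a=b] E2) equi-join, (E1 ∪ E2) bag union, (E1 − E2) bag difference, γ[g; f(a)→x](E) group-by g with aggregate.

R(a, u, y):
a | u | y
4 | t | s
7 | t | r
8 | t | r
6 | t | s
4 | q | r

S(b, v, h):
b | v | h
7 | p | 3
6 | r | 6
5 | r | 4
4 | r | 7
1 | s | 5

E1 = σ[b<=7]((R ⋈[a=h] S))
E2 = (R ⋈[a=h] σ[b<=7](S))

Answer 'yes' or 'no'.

E1 row counts bottom-up:
  R → 5
  S → 5
  (R ⋈[a=h] S) → 4
  σ[b<=7]((R ⋈[a=h] S)) → 4
E2 row counts bottom-up:
  R → 5
  S → 5
  σ[b<=7](S) → 5
  (R ⋈[a=h] σ[b<=7](S)) → 4

E1 and E2 produce the same multiset:
a | u | y | b | v | h
4 | q | r | 5 | r | 4
4 | t | s | 5 | r | 4
6 | t | s | 6 | r | 6
7 | t | r | 4 | r | 7

yes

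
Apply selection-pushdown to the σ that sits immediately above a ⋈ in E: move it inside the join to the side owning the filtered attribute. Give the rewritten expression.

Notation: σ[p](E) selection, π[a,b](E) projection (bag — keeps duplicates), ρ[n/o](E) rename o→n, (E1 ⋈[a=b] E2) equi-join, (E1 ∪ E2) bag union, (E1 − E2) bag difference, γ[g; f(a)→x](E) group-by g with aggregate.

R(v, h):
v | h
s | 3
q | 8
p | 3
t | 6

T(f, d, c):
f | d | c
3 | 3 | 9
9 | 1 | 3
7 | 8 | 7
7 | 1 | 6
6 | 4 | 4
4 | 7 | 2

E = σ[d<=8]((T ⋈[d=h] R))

σ filters on d, owned by the left side.
E' = (σ[d<=8](T) ⋈[d=h] R)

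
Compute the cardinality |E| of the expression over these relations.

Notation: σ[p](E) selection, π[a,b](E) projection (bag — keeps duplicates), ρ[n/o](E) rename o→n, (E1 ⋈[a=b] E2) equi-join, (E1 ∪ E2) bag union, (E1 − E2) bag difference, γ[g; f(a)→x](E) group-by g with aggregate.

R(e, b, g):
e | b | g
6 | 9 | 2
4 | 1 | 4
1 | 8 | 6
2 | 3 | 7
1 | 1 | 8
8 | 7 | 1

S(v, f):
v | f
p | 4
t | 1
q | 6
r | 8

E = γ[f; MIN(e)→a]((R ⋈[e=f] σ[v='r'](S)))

Subexpression sizes:
  R → 6
  S → 4
  σ[v='r'](S) → 1
  (R ⋈[e=f] σ[v='r'](S)) → 1
  γ[f; MIN(e)→a]((R ⋈[e=f] σ[v='r'](S))) → 1

|E| = 1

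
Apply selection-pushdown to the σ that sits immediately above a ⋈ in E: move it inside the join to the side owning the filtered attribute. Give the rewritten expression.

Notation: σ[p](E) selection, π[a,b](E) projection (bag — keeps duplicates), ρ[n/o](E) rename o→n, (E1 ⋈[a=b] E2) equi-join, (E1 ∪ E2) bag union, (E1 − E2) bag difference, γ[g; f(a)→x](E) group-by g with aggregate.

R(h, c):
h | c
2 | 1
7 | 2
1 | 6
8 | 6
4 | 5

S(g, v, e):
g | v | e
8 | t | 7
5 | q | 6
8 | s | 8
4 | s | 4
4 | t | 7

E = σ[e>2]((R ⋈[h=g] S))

σ filters on e, owned by the right side.
E' = (R ⋈[h=g] σ[e>2](S))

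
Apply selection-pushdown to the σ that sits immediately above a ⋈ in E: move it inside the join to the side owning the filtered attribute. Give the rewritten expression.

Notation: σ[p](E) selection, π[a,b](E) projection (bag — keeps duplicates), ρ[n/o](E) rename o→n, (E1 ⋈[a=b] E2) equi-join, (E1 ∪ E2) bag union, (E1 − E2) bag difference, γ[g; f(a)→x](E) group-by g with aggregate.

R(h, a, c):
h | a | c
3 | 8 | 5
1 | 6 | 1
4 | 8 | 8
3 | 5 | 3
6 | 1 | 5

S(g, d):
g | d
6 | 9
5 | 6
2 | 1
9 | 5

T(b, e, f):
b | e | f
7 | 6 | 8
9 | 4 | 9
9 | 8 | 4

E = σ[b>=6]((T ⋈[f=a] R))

σ filters on b, owned by the left side.
E' = (σ[b>=6](T) ⋈[f=a] R)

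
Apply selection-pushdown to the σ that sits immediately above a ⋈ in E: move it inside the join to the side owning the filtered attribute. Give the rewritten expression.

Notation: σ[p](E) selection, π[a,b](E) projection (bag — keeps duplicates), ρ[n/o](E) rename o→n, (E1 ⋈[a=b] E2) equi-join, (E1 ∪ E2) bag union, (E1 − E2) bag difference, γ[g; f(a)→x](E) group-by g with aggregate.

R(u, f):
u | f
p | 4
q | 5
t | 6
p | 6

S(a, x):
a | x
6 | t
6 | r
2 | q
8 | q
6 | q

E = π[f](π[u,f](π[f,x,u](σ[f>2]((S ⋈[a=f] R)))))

σ filters on f, owned by the right side.
E' = π[f](π[u,f](π[f,x,u]((S ⋈[a=f] σ[f>2](R)))))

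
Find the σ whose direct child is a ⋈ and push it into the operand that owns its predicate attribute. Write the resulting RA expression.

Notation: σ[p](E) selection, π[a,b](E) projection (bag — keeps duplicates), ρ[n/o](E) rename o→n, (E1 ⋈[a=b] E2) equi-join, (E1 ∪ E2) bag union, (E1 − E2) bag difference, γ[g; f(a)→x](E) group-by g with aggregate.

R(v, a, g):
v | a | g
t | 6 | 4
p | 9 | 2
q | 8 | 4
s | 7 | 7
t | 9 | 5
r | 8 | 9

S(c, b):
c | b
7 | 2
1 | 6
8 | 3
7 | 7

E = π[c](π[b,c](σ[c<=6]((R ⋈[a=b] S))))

σ filters on c, owned by the right side.
E' = π[c](π[b,c]((R ⋈[a=b] σ[c<=6](S))))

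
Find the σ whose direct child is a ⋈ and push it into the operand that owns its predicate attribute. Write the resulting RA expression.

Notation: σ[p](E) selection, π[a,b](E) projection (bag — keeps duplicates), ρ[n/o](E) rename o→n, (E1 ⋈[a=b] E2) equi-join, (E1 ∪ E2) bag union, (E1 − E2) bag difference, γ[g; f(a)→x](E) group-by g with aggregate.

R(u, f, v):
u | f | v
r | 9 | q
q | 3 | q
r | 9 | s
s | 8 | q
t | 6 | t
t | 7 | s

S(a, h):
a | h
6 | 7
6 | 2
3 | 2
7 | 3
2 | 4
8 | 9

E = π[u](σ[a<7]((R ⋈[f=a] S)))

σ filters on a, owned by the right side.
E' = π[u]((R ⋈[f=a] σ[a<7](S)))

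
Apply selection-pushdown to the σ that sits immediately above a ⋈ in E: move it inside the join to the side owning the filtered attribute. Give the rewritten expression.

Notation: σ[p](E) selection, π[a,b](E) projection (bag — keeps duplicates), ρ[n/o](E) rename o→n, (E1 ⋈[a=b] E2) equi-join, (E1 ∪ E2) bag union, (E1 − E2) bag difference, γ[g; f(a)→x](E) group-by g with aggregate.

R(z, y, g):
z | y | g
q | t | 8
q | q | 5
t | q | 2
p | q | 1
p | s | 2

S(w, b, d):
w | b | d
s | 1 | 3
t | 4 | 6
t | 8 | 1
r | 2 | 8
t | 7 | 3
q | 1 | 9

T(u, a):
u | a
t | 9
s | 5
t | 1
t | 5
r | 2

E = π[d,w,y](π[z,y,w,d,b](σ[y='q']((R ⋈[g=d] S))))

σ filters on y, owned by the left side.
E' = π[d,w,y](π[z,y,w,d,b]((σ[y='q'](R) ⋈[g=d] S)))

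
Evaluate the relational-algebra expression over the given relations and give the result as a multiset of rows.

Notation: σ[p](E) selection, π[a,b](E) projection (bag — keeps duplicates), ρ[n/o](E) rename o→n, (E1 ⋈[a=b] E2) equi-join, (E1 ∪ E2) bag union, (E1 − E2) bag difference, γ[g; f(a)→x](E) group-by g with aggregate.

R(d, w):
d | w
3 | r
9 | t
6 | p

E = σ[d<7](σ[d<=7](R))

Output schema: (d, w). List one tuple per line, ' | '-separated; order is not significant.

Stepwise |·|:
  R → 3
  σ[d<=7](R) → 2
  σ[d<7](σ[d<=7](R)) → 2

== RESULT ==
d | w
3 | r
6 | p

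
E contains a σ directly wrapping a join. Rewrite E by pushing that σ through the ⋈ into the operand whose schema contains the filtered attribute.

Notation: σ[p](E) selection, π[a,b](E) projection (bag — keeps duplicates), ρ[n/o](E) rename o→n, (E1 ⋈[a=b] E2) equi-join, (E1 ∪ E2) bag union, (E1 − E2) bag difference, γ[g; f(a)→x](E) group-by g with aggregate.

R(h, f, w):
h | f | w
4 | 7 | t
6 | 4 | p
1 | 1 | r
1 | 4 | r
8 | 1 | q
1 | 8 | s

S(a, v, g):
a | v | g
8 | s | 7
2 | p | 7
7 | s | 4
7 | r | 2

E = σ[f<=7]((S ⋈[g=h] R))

σ filters on f, owned by the right side.
E' = (S ⋈[g=h] σ[f<=7](R))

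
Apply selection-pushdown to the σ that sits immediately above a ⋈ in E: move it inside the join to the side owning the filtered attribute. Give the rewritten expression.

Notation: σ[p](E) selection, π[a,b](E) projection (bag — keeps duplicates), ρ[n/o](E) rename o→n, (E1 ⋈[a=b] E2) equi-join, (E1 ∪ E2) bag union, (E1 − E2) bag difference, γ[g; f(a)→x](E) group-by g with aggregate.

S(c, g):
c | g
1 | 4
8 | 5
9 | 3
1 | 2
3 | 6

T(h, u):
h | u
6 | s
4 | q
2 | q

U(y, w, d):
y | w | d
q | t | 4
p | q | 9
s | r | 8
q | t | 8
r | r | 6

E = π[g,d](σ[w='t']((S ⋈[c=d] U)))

σ filters on w, owned by the right side.
E' = π[g,d]((S ⋈[c=d] σ[w='t'](U)))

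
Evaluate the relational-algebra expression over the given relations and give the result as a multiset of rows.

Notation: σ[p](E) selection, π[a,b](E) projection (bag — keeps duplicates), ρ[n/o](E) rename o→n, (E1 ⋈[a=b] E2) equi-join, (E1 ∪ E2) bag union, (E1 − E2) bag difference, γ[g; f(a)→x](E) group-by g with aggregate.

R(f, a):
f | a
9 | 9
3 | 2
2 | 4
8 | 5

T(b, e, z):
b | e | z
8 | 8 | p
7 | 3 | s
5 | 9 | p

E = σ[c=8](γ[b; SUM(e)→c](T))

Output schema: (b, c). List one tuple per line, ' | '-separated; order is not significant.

Stepwise |·|:
  T → 3
  γ[b; SUM(e)→c](T) → 3
  σ[c=8](γ[b; SUM(e)→c](T)) → 1

== RESULT ==
b | c
8 | 8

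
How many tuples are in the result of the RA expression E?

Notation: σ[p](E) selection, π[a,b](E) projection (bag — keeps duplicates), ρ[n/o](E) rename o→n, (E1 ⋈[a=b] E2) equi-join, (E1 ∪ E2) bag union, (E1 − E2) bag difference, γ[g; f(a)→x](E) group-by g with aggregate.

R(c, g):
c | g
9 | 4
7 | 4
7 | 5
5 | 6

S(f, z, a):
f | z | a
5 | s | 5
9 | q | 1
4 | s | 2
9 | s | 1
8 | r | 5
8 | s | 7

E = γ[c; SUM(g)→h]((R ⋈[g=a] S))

Per-node cardinality:
  R → 4
  S → 6
  (R ⋈[g=a] S) → 2
  γ[c; SUM(g)→h]((R ⋈[g=a] S)) → 1

|E| = 1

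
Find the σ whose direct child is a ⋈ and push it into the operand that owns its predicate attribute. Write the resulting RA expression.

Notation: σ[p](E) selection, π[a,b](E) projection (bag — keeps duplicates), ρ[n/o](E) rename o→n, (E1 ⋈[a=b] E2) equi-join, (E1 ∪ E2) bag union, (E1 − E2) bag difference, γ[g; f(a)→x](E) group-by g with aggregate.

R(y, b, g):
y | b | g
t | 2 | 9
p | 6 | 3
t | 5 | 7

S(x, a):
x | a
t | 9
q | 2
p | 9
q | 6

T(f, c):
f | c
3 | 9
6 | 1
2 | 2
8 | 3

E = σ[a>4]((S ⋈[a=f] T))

σ filters on a, owned by the left side.
E' = (σ[a>4](S) ⋈[a=f] T)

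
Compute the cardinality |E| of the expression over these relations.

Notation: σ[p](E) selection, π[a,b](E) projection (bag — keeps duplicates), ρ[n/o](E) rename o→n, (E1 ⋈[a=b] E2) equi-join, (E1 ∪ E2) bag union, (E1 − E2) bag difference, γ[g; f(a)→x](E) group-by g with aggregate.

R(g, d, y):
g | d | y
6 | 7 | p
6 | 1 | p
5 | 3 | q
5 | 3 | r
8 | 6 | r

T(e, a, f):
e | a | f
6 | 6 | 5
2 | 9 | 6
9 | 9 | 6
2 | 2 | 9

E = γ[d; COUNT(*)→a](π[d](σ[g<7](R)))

Row counts bottom-up:
  R → 5
  σ[g<7](R) → 4
  π[d](σ[g<7](R)) → 4
  γ[d; COUNT(*)→a](π[d](σ[g<7](R))) → 3

|E| = 3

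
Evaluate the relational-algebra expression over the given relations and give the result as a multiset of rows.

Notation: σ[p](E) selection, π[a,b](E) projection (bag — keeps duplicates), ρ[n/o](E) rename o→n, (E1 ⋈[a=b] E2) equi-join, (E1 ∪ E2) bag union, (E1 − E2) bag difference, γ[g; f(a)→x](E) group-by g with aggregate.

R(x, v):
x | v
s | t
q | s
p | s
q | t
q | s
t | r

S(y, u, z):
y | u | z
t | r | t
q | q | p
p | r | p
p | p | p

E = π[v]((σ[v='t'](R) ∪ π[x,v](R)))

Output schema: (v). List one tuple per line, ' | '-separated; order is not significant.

Row counts bottom-up:
  R → 6
  σ[v='t'](R) → 2
  R → 6
  π[x,v](R) → 6
  (σ[v='t'](R) ∪ π[x,v](R)) → 8
  π[v]((σ[v='t'](R) ∪ π[x,v](R))) → 8

== RESULT ==
v
r
s
s
s
t
t
t
t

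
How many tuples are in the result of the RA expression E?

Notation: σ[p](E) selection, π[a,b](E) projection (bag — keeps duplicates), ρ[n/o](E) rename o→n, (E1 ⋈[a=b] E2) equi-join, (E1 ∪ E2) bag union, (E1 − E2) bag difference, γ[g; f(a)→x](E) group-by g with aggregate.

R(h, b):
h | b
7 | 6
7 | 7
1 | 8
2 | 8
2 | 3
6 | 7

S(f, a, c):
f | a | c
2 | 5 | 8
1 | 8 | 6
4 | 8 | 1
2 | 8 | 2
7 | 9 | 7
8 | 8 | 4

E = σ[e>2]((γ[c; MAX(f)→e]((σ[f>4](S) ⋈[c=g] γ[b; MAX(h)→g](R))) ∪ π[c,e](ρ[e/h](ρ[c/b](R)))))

Per-node cardinality:
  S → 6
  σ[f>4](S) → 2
  R → 6
  γ[b; MAX(h)→g](R) → 4
  (σ[f>4](S) ⋈[c=g] γ[b; MAX(h)→g](R)) → 2
  γ[c; MAX(f)→e]((σ[f>4](S) ⋈[c=g] γ[b; MAX(h)→g](R))) → 1
  R → 6
  ρ[c/b](R) → 6
  ρ[e/h](ρ[c/b](R)) → 6
  π[c,e](ρ[e/h](ρ[c/b](R))) → 6
  (γ[c; MAX(f)→e]((σ[f>4](S) ⋈[c=g] γ[b; MAX(h)→g](R))) ∪ π[c,e](ρ[e/h](ρ[c/b](R)))) → 7
  σ[e>2]((γ[c; MAX(f)→e]((σ[f>4](S) ⋈[c=g] γ[b; MAX(h)→g](R))) ∪ π[c,e](ρ[e/h](ρ[c/b](R))))) → 4

|E| = 4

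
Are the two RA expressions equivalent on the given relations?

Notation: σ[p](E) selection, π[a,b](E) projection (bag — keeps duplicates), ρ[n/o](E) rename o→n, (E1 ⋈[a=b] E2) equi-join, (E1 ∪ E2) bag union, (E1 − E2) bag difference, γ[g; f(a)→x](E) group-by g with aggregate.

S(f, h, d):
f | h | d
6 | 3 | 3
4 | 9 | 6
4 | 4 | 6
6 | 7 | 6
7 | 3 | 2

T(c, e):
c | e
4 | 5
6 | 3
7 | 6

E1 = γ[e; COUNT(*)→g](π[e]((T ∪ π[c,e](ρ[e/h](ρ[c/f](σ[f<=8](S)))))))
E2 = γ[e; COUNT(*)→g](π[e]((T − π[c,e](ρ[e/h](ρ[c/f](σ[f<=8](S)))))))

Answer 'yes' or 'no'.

E1 subexpression sizes:
  T → 3
  S → 5
  σ[f<=8](S) → 5
  ρ[c/f](σ[f<=8](S)) → 5
  ρ[e/h](ρ[c/f](σ[f<=8](S))) → 5
  π[c,e](ρ[e/h](ρ[c/f](σ[f<=8](S)))) → 5
  (T ∪ π[c,e](ρ[e/h](ρ[c/f](σ[f<=8](S))))) → 8
  π[e]((T ∪ π[c,e](ρ[e/h](ρ[c/f](σ[f<=8](S)))))) → 8
  γ[e; COUNT(*)→g](π[e]((T ∪ π[c,e](ρ[e/h](ρ[c/f](σ[f<=8](S))))))) → 6
E2 subexpression sizes:
  T → 3
  S → 5
  σ[f<=8](S) → 5
  ρ[c/f](σ[f<=8](S)) → 5
  ρ[e/h](ρ[c/f](σ[f<=8](S))) → 5
  π[c,e](ρ[e/h](ρ[c/f](σ[f<=8](S)))) → 5
  (T − π[c,e](ρ[e/h](ρ[c/f](σ[f<=8](S))))) → 2
  π[e]((T − π[c,e](ρ[e/h](ρ[c/f](σ[f<=8](S)))))) → 2
  γ[e; COUNT(*)→g](π[e]((T − π[c,e](ρ[e/h](ρ[c/f](σ[f<=8](S))))))) → 2

E1 result:
e | g
3 | 3
4 | 1
5 | 1
6 | 1
7 | 1
9 | 1
E2 result:
e | g
5 | 1
6 | 1
Witness: (3, 3) appears 1× in E1 but 0× in E2.

no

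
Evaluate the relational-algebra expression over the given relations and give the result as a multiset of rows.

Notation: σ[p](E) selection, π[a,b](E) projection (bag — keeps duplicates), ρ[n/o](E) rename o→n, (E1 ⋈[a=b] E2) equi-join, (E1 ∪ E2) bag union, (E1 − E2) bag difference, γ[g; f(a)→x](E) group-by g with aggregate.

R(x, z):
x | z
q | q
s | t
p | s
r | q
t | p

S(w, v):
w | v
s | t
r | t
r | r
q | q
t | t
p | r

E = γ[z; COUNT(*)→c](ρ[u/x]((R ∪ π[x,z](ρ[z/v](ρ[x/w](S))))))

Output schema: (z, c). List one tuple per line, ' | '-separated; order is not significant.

Per-node cardinality:
  R → 5
  S → 6
  ρ[x/w](S) → 6
  ρ[z/v](ρ[x/w](S)) → 6
  π[x,z](ρ[z/v](ρ[x/w](S))) → 6
  (R ∪ π[x,z](ρ[z/v](ρ[x/w](S)))) → 11
  ρ[u/x]((R ∪ π[x,z](ρ[z/v](ρ[x/w](S))))) → 11
  γ[z; COUNT(*)→c](ρ[u/x]((R ∪ π[x,z](ρ[z/v](ρ[x/w](S)))))) → 5

== RESULT ==
z | c
p | 1
q | 3
r | 2
s | 1
t | 4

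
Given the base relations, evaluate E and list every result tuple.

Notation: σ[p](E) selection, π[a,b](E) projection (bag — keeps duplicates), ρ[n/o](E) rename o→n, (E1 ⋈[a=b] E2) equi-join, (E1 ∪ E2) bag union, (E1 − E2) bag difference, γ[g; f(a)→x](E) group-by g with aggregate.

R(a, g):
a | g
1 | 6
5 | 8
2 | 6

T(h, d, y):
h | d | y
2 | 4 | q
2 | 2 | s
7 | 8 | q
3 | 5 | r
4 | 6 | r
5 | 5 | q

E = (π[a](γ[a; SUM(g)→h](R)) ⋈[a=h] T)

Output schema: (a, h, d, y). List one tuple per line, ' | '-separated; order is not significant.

Row counts bottom-up:
  R → 3
  γ[a; SUM(g)→h](R) → 3
  π[a](γ[a; SUM(g)→h](R)) → 3
  T → 6
  (π[a](γ[a; SUM(g)→h](R)) ⋈[a=h] T) → 3

== RESULT ==
a | h | d | y
2 | 2 | 2 | s
2 | 2 | 4 | q
5 | 5 | 5 | q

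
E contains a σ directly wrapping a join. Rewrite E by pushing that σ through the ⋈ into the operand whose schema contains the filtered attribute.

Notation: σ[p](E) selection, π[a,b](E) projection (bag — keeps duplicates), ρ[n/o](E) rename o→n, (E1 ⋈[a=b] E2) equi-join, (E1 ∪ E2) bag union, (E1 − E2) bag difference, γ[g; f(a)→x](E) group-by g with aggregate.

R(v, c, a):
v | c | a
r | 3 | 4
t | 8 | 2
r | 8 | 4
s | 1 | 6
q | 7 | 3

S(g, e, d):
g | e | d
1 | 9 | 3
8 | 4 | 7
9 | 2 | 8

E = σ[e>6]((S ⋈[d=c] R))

σ filters on e, owned by the left side.
E' = (σ[e>6](S) ⋈[d=c] R)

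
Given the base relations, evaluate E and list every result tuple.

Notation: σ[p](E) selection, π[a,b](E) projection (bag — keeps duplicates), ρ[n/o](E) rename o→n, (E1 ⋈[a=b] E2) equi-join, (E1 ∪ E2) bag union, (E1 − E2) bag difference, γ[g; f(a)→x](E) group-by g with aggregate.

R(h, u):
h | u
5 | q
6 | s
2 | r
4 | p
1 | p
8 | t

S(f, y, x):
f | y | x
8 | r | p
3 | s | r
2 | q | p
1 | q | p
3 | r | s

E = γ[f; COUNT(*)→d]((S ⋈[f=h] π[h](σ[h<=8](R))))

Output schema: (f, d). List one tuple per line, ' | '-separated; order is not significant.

Row counts bottom-up:
  S → 5
  R → 6
  σ[h<=8](R) → 6
  π[h](σ[h<=8](R)) → 6
  (S ⋈[f=h] π[h](σ[h<=8](R))) → 3
  γ[f; COUNT(*)→d]((S ⋈[f=h] π[h](σ[h<=8](R)))) → 3

== RESULT ==
f | d
1 | 1
2 | 1
8 | 1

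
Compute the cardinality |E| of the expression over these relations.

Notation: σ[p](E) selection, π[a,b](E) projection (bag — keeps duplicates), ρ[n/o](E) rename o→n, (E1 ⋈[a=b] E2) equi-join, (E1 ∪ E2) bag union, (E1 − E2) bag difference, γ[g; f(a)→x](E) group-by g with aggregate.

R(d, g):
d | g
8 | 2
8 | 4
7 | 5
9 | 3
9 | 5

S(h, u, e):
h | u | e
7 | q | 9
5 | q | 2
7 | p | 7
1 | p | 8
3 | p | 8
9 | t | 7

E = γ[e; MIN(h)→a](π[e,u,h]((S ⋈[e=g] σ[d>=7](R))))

Subexpression sizes:
  S → 6
  R → 5
  σ[d>=7](R) → 5
  (S ⋈[e=g] σ[d>=7](R)) → 1
  π[e,u,h]((S ⋈[e=g] σ[d>=7](R))) → 1
  γ[e; MIN(h)→a](π[e,u,h]((S ⋈[e=g] σ[d>=7](R)))) → 1

|E| = 1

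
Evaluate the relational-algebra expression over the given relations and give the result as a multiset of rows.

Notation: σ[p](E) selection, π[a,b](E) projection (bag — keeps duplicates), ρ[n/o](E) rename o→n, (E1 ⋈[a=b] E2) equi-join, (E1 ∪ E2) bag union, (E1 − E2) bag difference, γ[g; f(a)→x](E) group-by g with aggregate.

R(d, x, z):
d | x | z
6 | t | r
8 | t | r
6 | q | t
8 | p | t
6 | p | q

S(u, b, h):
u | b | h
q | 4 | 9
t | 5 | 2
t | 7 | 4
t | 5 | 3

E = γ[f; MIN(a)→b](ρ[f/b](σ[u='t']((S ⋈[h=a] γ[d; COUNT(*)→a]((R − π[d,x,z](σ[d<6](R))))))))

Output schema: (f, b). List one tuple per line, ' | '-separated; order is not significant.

Row counts bottom-up:
  S → 4
  R → 5
  R → 5
  σ[d<6](R) → 0
  π[d,x,z](σ[d<6](R)) → 0
  (R − π[d,x,z](σ[d<6](R))) → 5
  γ[d; COUNT(*)→a]((R − π[d,x,z](σ[d<6](R)))) → 2
  (S ⋈[h=a] γ[d; COUNT(*)→a]((R − π[d,x,z](σ[d<6](R))))) → 2
  σ[u='t']((S ⋈[h=a] γ[d; COUNT(*)→a]((R − π[d,x,z](σ[d<6](R)))))) → 2
  ρ[f/b](σ[u='t']((S ⋈[h=a] γ[d; COUNT(*)→a]((R − π[d,x,z](σ[d<6](R))))))) → 2
  γ[f; MIN(a)→b](ρ[f/b](σ[u='t']((S ⋈[h=a] γ[d; COUNT(*)→a]((R − π[d,x,z](σ[d<6](R)))))))) → 1

== RESULT ==
f | b
5 | 2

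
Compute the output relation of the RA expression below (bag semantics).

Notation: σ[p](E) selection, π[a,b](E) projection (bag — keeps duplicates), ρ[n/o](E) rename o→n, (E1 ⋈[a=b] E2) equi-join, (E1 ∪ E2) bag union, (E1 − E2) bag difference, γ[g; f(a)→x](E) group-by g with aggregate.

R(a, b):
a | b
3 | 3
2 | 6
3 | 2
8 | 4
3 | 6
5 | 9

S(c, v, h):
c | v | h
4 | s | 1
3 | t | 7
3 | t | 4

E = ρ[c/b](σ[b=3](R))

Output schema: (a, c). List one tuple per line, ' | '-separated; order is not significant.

Row counts bottom-up:
  R → 6
  σ[b=3](R) → 1
  ρ[c/b](σ[b=3](R)) → 1

== RESULT ==
a | c
3 | 3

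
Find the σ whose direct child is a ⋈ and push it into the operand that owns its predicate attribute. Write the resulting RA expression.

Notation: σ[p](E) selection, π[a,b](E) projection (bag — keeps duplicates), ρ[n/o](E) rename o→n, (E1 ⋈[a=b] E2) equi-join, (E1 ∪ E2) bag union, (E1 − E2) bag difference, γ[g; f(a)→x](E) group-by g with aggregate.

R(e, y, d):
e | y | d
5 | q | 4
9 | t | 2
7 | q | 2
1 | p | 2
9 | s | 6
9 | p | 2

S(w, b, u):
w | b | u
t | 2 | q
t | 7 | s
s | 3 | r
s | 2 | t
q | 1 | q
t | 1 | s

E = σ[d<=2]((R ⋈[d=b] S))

σ filters on d, owned by the left side.
E' = (σ[d<=2](R) ⋈[d=b] S)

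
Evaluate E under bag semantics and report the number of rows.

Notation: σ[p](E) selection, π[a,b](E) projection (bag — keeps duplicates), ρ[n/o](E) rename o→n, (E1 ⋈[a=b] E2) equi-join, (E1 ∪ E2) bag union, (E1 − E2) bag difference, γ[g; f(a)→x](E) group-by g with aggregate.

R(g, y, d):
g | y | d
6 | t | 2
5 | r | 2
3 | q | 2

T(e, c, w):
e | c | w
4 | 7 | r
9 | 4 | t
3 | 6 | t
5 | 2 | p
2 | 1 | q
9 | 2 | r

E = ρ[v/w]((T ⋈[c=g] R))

Row counts bottom-up:
  T → 6
  R → 3
  (T ⋈[c=g] R) → 1
  ρ[v/w]((T ⋈[c=g] R)) → 1

|E| = 1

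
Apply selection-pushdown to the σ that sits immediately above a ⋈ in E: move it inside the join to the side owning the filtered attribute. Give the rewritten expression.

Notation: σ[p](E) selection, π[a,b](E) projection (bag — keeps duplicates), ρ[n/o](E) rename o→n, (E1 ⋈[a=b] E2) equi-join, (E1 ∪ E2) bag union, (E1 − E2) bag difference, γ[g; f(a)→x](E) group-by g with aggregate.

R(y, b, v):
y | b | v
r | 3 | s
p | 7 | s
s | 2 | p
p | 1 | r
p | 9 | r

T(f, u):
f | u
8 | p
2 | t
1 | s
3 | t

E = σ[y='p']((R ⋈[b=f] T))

σ filters on y, owned by the left side.
E' = (σ[y='p'](R) ⋈[b=f] T)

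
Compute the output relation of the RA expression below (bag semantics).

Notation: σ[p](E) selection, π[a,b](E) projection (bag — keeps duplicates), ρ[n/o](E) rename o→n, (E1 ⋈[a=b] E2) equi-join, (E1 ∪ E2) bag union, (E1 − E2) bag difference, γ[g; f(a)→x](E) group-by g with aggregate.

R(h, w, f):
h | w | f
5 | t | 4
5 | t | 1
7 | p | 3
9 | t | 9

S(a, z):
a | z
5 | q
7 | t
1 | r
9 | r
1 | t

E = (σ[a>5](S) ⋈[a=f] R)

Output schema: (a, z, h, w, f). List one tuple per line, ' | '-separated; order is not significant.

Subexpression sizes:
  S → 5
  σ[a>5](S) → 2
  R → 4
  (σ[a>5](S) ⋈[a=f] R) → 1

== RESULT ==
a | z | h | w | f
9 | r | 9 | t | 9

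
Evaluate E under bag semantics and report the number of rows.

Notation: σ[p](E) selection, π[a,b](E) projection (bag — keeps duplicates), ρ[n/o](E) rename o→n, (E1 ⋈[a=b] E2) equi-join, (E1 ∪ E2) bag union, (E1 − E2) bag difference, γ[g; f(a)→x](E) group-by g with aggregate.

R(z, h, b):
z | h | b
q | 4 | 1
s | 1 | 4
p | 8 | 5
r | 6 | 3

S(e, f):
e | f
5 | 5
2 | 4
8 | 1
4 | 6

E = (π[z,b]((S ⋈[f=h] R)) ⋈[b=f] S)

Row counts bottom-up:
  S → 4
  R → 4
  (S ⋈[f=h] R) → 3
  π[z,b]((S ⋈[f=h] R)) → 3
  S → 4
  (π[z,b]((S ⋈[f=h] R)) ⋈[b=f] S) → 2

|E| = 2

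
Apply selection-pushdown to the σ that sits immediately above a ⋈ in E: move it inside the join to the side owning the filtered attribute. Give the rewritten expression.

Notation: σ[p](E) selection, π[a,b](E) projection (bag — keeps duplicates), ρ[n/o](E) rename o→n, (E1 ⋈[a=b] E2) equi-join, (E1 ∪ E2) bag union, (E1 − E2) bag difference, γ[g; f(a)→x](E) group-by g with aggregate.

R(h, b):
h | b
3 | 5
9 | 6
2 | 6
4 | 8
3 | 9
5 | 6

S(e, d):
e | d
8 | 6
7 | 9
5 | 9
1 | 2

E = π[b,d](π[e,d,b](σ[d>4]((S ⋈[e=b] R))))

σ filters on d, owned by the left side.
E' = π[b,d](π[e,d,b]((σ[d>4](S) ⋈[e=b] R)))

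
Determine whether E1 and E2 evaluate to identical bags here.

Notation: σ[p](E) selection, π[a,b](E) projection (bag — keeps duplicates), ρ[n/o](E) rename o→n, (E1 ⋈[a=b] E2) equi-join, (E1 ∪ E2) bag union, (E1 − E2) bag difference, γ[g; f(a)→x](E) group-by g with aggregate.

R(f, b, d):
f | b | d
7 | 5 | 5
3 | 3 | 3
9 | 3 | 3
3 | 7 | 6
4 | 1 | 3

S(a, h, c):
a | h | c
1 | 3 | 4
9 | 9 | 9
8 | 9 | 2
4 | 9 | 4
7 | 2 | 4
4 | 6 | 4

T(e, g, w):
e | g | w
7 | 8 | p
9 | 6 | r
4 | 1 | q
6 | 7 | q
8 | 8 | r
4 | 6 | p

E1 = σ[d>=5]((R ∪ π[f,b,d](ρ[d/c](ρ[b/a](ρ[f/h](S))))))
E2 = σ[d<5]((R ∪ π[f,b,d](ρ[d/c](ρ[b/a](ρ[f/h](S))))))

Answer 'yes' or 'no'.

E1 subexpression sizes:
  R → 5
  S → 6
  ρ[f/h](S) → 6
  ρ[b/a](ρ[f/h](S)) → 6
  ρ[d/c](ρ[b/a](ρ[f/h](S))) → 6
  π[f,b,d](ρ[d/c](ρ[b/a](ρ[f/h](S)))) → 6
  (R ∪ π[f,b,d](ρ[d/c](ρ[b/a](ρ[f/h](S))))) → 11
  σ[d>=5]((R ∪ π[f,b,d](ρ[d/c](ρ[b/a](ρ[f/h](S)))))) → 3
E2 subexpression sizes:
  R → 5
  S → 6
  ρ[f/h](S) → 6
  ρ[b/a](ρ[f/h](S)) → 6
  ρ[d/c](ρ[b/a](ρ[f/h](S))) → 6
  π[f,b,d](ρ[d/c](ρ[b/a](ρ[f/h](S)))) → 6
  (R ∪ π[f,b,d](ρ[d/c](ρ[b/a](ρ[f/h](S))))) → 11
  σ[d<5]((R ∪ π[f,b,d](ρ[d/c](ρ[b/a](ρ[f/h](S)))))) → 8

E1 result:
f | b | d
3 | 7 | 6
7 | 5 | 5
9 | 9 | 9
E2 result:
f | b | d
2 | 7 | 4
3 | 1 | 4
3 | 3 | 3
4 | 1 | 3
6 | 4 | 4
9 | 3 | 3
9 | 4 | 4
9 | 8 | 2
Witness: (3, 1, 4) appears 0× in E1 but 1× in E2.

no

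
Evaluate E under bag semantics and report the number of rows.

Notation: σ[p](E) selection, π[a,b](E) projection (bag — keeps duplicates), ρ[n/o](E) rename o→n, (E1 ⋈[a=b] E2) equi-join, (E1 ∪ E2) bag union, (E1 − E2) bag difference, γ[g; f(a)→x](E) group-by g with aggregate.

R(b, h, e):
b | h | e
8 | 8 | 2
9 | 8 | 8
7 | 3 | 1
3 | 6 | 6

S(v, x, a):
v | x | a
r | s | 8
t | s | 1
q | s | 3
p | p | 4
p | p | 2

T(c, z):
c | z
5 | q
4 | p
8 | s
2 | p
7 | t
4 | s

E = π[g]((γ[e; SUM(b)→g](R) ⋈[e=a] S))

Row counts bottom-up:
  R → 4
  γ[e; SUM(b)→g](R) → 4
  S → 5
  (γ[e; SUM(b)→g](R) ⋈[e=a] S) → 3
  π[g]((γ[e; SUM(b)→g](R) ⋈[e=a] S)) → 3

|E| = 3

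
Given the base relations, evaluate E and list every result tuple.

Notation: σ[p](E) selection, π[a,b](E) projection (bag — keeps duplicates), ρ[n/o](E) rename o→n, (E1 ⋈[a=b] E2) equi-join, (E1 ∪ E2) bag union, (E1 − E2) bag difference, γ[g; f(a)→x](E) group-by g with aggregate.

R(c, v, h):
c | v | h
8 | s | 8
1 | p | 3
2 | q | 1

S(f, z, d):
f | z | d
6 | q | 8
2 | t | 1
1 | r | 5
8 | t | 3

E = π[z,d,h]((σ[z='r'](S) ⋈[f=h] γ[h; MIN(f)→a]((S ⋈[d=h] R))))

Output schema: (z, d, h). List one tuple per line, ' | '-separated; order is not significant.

Row counts bottom-up:
  S → 4
  σ[z='r'](S) → 1
  S → 4
  R → 3
  (S ⋈[d=h] R) → 3
  γ[h; MIN(f)→a]((S ⋈[d=h] R)) → 3
  (σ[z='r'](S) ⋈[f=h] γ[h; MIN(f)→a]((S ⋈[d=h] R))) → 1
  π[z,d,h]((σ[z='r'](S) ⋈[f=h] γ[h; MIN(f)→a]((S ⋈[d=h] R)))) → 1

== RESULT ==
z | d | h
r | 5 | 1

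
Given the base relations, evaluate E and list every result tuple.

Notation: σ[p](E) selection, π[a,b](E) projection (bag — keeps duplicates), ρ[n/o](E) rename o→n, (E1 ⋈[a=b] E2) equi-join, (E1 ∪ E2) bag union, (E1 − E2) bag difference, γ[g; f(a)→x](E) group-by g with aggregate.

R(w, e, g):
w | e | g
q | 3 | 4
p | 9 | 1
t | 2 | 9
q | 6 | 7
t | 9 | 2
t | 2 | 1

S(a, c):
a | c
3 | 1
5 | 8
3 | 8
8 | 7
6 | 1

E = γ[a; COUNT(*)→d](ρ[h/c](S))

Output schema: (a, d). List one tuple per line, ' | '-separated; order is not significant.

Per-node cardinality:
  S → 5
  ρ[h/c](S) → 5
  γ[a; COUNT(*)→d](ρ[h/c](S)) → 4

== RESULT ==
a | d
3 | 2
5 | 1
6 | 1
8 | 1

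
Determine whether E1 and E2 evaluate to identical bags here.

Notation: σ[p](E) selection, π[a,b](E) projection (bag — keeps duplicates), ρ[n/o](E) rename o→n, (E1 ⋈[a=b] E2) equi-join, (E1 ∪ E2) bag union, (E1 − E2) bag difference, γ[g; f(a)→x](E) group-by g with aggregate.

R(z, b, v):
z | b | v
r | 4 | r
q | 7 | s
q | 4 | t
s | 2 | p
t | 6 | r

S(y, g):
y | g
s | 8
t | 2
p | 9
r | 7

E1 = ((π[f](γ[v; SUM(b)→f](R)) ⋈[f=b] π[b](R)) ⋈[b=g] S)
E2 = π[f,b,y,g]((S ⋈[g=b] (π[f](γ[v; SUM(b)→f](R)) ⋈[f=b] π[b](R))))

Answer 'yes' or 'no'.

E1 stepwise |·|:
  R → 5
  γ[v; SUM(b)→f](R) → 4
  π[f](γ[v; SUM(b)→f](R)) → 4
  R → 5
  π[b](R) → 5
  (π[f](γ[v; SUM(b)→f](R)) ⋈[f=b] π[b](R)) → 4
  S → 4
  ((π[f](γ[v; SUM(b)→f](R)) ⋈[f=b] π[b](R)) ⋈[b=g] S) → 2
E2 stepwise |·|:
  S → 4
  R → 5
  γ[v; SUM(b)→f](R) → 4
  π[f](γ[v; SUM(b)→f](R)) → 4
  R → 5
  π[b](R) → 5
  (π[f](γ[v; SUM(b)→f](R)) ⋈[f=b] π[b](R)) → 4
  (S ⋈[g=b] (π[f](γ[v; SUM(b)→f](R)) ⋈[f=b] π[b](R))) → 2
  π[f,b,y,g]((S ⋈[g=b] (π[f](γ[v; SUM(b)→f](R)) ⋈[f=b] π[b](R)))) → 2

E1 and E2 produce the same multiset:
f | b | y | g
2 | 2 | t | 2
7 | 7 | r | 7

yes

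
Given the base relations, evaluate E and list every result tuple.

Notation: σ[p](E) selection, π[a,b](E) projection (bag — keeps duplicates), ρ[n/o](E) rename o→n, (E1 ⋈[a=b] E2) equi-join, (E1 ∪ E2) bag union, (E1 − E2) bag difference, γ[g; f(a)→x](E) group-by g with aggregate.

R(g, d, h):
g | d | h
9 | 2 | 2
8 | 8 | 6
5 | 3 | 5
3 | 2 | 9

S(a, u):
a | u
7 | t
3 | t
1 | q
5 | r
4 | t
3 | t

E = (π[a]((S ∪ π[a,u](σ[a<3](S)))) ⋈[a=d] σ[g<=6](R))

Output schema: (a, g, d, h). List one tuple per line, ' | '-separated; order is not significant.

Row counts bottom-up:
  S → 6
  S → 6
  σ[a<3](S) → 1
  π[a,u](σ[a<3](S)) → 1
  (S ∪ π[a,u](σ[a<3](S))) → 7
  π[a]((S ∪ π[a,u](σ[a<3](S)))) → 7
  R → 4
  σ[g<=6](R) → 2
  (π[a]((S ∪ π[a,u](σ[a<3](S)))) ⋈[a=d] σ[g<=6](R)) → 2

== RESULT ==
a | g | d | h
3 | 5 | 3 | 5
3 | 5 | 3 | 5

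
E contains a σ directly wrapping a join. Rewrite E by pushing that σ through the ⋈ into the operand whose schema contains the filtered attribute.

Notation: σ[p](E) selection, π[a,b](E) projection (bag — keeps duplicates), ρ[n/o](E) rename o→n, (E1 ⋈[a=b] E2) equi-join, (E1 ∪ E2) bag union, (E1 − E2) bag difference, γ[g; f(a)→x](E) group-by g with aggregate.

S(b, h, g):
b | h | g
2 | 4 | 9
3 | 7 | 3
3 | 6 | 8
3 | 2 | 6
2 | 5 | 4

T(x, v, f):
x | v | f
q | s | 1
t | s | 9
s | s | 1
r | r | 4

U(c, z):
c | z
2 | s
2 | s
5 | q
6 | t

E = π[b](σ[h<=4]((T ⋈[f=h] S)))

σ filters on h, owned by the right side.
E' = π[b]((T ⋈[f=h] σ[h<=4](S)))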